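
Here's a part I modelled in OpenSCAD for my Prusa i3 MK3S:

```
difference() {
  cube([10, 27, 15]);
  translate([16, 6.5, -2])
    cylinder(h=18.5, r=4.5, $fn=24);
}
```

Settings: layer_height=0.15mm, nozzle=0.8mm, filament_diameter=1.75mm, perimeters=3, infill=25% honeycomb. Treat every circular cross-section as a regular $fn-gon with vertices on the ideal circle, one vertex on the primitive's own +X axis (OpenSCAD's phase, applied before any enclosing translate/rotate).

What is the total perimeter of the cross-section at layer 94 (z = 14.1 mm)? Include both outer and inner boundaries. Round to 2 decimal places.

74.00 mm

At z = 14.1 mm: the 10×27 cube contributes its full rectangle (perimeter 74.00 mm); the cylinder at (16, 6.5): section is a regular 24-gon, circumradius r=4.5 (perimeter = 2·24·4.500·sin(180°/24) = 28.19 mm); After the difference (first − rest): starting from the 10×27 cube, the r=4.5 cylinder at (16, 6.5) misses the remaining region (no effect) — boundary = 74.00 mm. Overall, the cross-section is a single solid region. Total boundary length (outer) = 74.00 mm.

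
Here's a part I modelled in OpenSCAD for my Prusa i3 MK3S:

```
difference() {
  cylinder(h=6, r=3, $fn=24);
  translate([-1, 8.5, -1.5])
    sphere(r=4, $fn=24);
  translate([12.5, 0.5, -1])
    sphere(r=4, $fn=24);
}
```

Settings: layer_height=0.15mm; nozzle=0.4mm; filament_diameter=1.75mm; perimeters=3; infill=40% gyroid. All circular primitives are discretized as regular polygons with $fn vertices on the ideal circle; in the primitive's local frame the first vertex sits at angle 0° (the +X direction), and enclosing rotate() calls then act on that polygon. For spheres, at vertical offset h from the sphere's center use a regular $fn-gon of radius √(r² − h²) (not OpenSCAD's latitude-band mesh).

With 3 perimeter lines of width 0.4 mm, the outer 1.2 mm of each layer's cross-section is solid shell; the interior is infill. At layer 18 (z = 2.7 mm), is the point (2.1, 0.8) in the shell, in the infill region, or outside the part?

At z = 2.7 mm: the r=3 cylinder gives a regular 24-gon of circumradius 3 (constant along its height); the sphere at (-1, 8.5) is not intersected at this z (|z−center|=4.200 > r=4); the sphere at (12.5, 0.5): section is a regular 24-gon, circumradius = √(r²−h²) = √(4²−3.7²) = 1.520; Subtracting the remaining from the first: starting from the r=3 cylinder, the r=4 sphere at (12.5, 0.5) misses the remaining region (no effect) — 1 connected region. Overall, the cross-section is a single solid region. The nearest boundary edge runs (2.60, 1.50)→(2.90, 0.78); distance from the point to it = 0.73 mm. The point is inside the cross-section, 0.73 mm from the nearest boundary — within the 1.2 mm shell band (3 × 0.4).

shell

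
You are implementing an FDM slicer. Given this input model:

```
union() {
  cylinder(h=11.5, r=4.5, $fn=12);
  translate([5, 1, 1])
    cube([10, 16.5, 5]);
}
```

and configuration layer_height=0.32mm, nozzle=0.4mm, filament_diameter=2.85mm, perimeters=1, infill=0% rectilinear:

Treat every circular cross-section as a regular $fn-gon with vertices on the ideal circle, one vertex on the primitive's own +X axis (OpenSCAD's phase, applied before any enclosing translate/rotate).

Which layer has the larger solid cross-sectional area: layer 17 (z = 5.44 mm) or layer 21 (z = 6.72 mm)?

layer 17 (z = 5.44 mm)

Layer 17 (z = 5.44): the r=4.5 cylinder contributes a regular 12-gon of circumradius 4.5 (area = (12/2)·4.500²·sin(360°/12) = 60.75 mm²); the cube at (5, 1) (footprint 10×16.5) is included at this height (area 165.00 mm²); Combining (union): the 2 present regions are separate (no shared area or edge), so areas and boundary lengths simply add and each stays a separate island — area = 225.75 mm². So its area = 225.75 mm². Layer 21 (z = 6.72): the cylinder: section is a regular 12-gon, circumradius r=4.5 (area = (12/2)·4.500²·sin(360°/12) = 60.75 mm²); the cube at (5, 1) is absent (z outside [1, 6]); Combining (union): only the r=4.5 cylinder is present, so the union is just that shape — area = 60.75 mm². So its area = 60.75 mm². Layer 17 is larger (225.75 vs 60.75 mm²).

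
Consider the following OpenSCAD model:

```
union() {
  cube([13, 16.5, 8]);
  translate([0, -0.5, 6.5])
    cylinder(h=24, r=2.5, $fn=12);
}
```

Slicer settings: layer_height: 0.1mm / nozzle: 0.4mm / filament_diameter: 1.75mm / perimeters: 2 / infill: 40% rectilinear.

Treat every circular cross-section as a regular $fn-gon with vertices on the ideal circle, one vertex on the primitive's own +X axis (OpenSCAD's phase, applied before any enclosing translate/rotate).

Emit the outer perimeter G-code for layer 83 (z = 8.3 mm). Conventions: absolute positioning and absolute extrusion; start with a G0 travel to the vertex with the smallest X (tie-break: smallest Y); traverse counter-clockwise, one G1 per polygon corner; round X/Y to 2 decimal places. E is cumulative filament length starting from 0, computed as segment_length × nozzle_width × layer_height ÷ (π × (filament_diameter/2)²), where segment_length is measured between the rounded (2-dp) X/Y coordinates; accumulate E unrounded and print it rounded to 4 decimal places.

At z = 8.3 mm: the cube is not intersected at this z (z outside [0, 8]); the r=2.5 cylinder at (0, -0.5) contributes a regular 12-gon of circumradius 2.5; Merging all regions: only the r=2.5 cylinder at (0, -0.5) is present, so the union is just that shape — 1 connected region. The outline is a single polygon with 12 vertices. Extrusion per mm of travel: 0.4 × 0.1 / (π × 0.875²) = 0.016630. Accumulating E over each segment gives final E = 0.2585.

G0 X-2.50 Y-0.50 Z8.30
G1 X-2.17 Y-1.75 E0.0215
G1 X-1.25 Y-2.67 E0.0431
G1 X0.00 Y-3.00 E0.0646
G1 X1.25 Y-2.67 E0.0861
G1 X2.17 Y-1.75 E0.1078
G1 X2.50 Y-0.50 E0.1293
G1 X2.17 Y0.75 E0.1508
G1 X1.25 Y1.67 E0.1724
G1 X0.00 Y2.00 E0.1939
G1 X-1.25 Y1.67 E0.2154
G1 X-2.17 Y0.75 E0.2370
G1 X-2.50 Y-0.50 E0.2585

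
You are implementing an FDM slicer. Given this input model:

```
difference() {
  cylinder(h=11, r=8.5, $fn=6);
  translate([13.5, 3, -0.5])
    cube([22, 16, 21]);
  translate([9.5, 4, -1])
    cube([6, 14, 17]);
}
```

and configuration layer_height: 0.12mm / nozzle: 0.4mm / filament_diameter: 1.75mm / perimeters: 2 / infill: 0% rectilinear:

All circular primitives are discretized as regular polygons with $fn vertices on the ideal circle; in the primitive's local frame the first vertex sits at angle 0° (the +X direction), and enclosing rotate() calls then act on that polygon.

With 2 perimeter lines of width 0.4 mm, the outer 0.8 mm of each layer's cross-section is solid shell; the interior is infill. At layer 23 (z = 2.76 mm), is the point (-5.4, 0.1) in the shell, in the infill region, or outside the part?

infill

At z = 2.76 mm: the cylinder: section is a regular 6-gon, circumradius r=8.5; the 22×16 cube at (13.5, 3) contributes its full rectangle; the cube at (9.5, 4) is present — its section is the full 6×14 rectangle; Taking the first minus the rest: starting from the r=8.5 cylinder, the 22×16 cube at (13.5, 3) misses the remaining region (no effect); the 6×14 cube at (9.5, 4) misses the remaining region (no effect) — 1 connected region. Overall, the cross-section is a single solid region. The nearest boundary edge runs (-8.50, 0.00)→(-4.25, 7.36); distance from the point to it = 2.63 mm. The point is inside the cross-section and 2.63 mm from the nearest boundary — more than the 0.8 mm shell width (2 × 0.4), so it's in the infill interior.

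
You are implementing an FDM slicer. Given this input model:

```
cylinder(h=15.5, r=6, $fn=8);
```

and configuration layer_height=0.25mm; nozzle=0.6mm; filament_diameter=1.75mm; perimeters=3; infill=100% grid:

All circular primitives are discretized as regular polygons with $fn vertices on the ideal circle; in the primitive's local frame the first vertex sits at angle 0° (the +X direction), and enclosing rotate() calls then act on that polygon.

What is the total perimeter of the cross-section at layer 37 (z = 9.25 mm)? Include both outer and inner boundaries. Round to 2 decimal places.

36.74 mm

At z = 9.25 mm: the cylinder: section is a regular 8-gon, circumradius r=6 (perimeter = 2·8·6.000·sin(180°/8) = 36.74 mm). Overall, the cross-section is a single solid region. Total boundary length (outer) = 36.74 mm.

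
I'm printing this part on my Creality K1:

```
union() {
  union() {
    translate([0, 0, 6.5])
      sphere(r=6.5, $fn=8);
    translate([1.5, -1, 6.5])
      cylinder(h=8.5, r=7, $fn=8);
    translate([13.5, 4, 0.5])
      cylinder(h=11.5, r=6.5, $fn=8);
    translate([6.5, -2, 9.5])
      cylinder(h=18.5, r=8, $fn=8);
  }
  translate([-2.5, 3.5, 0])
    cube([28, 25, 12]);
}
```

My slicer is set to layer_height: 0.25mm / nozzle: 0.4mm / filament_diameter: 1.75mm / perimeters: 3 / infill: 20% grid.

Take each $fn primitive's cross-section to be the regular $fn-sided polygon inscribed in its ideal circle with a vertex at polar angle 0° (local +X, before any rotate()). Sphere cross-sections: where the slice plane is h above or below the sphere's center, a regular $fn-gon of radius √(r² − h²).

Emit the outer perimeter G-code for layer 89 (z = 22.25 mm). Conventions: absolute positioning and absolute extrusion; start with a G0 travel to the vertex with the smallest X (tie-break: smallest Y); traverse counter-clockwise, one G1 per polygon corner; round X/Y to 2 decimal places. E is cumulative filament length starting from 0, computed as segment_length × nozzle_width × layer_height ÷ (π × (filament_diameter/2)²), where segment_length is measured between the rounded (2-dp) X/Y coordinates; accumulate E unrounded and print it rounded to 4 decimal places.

At z = 22.25 mm: the sphere is not intersected at this z (|z−center|=15.750 > r=6.5); the cylinder at (1.5, -1) is not intersected at this z (z outside [6.5, 15]); the cylinder at (13.5, 4) is absent (z outside [0.5, 12]); the r=8 cylinder at (6.5, -2) contributes a regular 8-gon of circumradius 8; Merging all regions: only the r=8 cylinder at (6.5, -2) is present, so the union is just that shape — 1 connected region; the cube at (-2.5, 3.5) is not intersected at this z (z outside [0, 12]); Merging all regions: only that combined region is present, so the union is just that shape — 1 connected region. The outline is a single polygon with 8 vertices. Extrusion per mm of travel: 0.4 × 0.25 / (π × 0.875²) = 0.041575. Accumulating E over each segment gives final E = 2.0371.

G0 X-1.50 Y-2.00 Z22.25
G1 X0.84 Y-7.66 E0.2546
G1 X6.50 Y-10.00 E0.5093
G1 X12.16 Y-7.66 E0.7639
G1 X14.50 Y-2.00 E1.0185
G1 X12.16 Y3.66 E1.2732
G1 X6.50 Y6.00 E1.5278
G1 X0.84 Y3.66 E1.7824
G1 X-1.50 Y-2.00 E2.0371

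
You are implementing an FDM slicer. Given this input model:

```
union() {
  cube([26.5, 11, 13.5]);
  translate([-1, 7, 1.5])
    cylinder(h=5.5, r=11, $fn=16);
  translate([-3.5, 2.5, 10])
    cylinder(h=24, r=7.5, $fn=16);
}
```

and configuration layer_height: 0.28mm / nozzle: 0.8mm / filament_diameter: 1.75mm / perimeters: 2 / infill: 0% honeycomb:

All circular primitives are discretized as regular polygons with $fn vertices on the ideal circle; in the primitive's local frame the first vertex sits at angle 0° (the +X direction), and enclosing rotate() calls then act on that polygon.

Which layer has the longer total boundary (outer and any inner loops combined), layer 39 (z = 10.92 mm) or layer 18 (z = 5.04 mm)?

layer 18 (z = 5.04 mm)

Layer 39 (z = 10.92): the cube is present — its section is the full 26.5×11 rectangle (perimeter 75.00 mm); the cylinder at (-1, 7) does not reach this height (z outside [1.5, 7]); the r=7.5 cylinder at (-3.5, 2.5) contributes a regular 16-gon of circumradius 7.5 (perimeter = 2·16·7.500·sin(180°/16) = 46.82 mm); Merging all regions: the regions partially overlap (shared area 27.49 mm²), so the edge portions inside another operand are dropped and the merged outline is re-measured after clipping — boundary = 98.74 mm. So its perimeter = 98.74 mm. Layer 18 (z = 5.04): the cube is present — its section is the full 26.5×11 rectangle (perimeter 75.00 mm); the cylinder at (-1, 7): section is a regular 16-gon, circumradius r=11 (perimeter = 2·16·11.000·sin(180°/16) = 68.67 mm); the cylinder at (-3.5, 2.5) is absent (z outside [10, 34]); Combining (union): the regions partially overlap (shared area 101.71 mm²), so the edge portions inside another operand are dropped and the merged outline is re-measured after clipping — boundary = 104.44 mm. So its perimeter = 104.44 mm. Layer 18 is larger (104.44 vs 98.74 mm).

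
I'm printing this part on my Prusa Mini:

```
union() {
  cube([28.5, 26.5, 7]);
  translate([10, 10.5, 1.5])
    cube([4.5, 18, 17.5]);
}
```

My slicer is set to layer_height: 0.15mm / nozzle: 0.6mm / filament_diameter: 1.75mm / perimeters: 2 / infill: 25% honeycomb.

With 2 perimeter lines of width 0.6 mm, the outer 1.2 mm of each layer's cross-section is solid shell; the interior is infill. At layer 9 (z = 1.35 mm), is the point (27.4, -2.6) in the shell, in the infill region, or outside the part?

outside

At z = 1.35 mm: the 28.5×26.5 cube contributes its full rectangle; the cube at (10, 10.5) is not intersected at this z (z outside [1.5, 19]); Combining (union): only the 28.5×26.5 cube is present, so the union is just that shape — 1 connected region. Overall, the cross-section is a single solid region. The nearest boundary edge runs (0.00, 0.00)→(28.50, 0.00); distance from the point to it = 2.60 mm. The point is not inside any of the regions above, so it lies outside the cross-section (2.60 mm from the nearest boundary).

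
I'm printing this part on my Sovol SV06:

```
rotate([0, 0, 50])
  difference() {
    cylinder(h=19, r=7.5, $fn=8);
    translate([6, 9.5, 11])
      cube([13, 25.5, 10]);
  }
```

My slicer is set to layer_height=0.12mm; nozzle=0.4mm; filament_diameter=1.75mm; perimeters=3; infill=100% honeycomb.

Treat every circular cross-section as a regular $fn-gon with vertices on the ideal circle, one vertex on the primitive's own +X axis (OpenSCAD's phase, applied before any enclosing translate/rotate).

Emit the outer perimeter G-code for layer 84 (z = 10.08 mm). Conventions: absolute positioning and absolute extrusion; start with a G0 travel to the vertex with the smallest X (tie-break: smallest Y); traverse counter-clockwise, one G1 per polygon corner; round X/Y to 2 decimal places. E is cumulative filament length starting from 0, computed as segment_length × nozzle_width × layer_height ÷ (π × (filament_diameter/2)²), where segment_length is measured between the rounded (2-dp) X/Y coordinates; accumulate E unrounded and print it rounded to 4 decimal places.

At z = 10.08 mm: the r=7.5 cylinder contributes a regular 8-gon of circumradius 7.5; the cube at (6, 9.5) is absent (z outside [11, 21]); After the difference (first − rest): none of the subtracted shapes is present at this height, so the r=7.5 cylinder is unchanged — 1 connected region; (rotated 50° about Z; rotation is an isometry so areas/perimeters/island counts are preserved). The outline is a single polygon with 8 vertices. Extrusion per mm of travel: 0.4 × 0.12 / (π × 0.875²) = 0.019956. Accumulating E over each segment gives final E = 0.9165.

G0 X-7.47 Y-0.65 Z10.08
G1 X-4.82 Y-5.75 E0.1147
G1 X0.65 Y-7.47 E0.2291
G1 X5.75 Y-4.82 E0.3438
G1 X7.47 Y0.65 E0.4582
G1 X4.82 Y5.75 E0.5729
G1 X-0.65 Y7.47 E0.6874
G1 X-5.75 Y4.82 E0.8021
G1 X-7.47 Y-0.65 E0.9165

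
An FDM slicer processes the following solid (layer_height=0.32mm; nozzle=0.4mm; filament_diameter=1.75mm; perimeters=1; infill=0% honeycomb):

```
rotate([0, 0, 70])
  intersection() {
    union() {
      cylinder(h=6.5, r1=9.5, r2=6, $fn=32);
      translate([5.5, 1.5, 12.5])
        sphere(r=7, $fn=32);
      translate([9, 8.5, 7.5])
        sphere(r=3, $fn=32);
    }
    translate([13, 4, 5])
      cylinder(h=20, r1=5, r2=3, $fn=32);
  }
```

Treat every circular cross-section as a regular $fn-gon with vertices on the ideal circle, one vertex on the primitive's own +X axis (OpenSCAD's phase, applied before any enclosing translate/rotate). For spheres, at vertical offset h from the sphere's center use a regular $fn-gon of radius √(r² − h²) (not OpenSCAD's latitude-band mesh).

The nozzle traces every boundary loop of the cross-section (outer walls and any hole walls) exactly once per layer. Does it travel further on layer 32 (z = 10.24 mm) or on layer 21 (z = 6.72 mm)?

layer 21 (z = 6.72 mm)

Layer 32 (z = 10.24): the cone does not reach this height (z outside [0, 6.5]); the r=7 sphere at (5.5, 1.5) slices to a regular 32-gon of circumradius 6.625 (√(r²−h²) with h=2.26 from center) (perimeter = 2·32·6.625·sin(180°/32) = 41.56 mm); the r=3 sphere at (9, 8.5) slices to a regular 32-gon of circumradius 1.222 (√(r²−h²) with h=2.74 from center) (perimeter = 2·32·1.222·sin(180°/32) = 7.66 mm); Combining (union): the 2 present regions are separate (no shared area or edge), so areas and boundary lengths simply add and each stays a separate island — boundary = 49.22 mm; the cone at (13, 4): at t=0.262 of its height the radius interpolates to r₁+(r₂−r₁)t = 4.476, giving a regular 32-gon of that circumradius (perimeter = 2·32·4.476·sin(180°/32) = 28.08 mm); After intersecting: the cone at (13, 4) partially overlaps that combined region; clipping to the common part keeps 16.36 mm² — boundary = 16.74 mm; (rotated 70° about Z; rotation is an isometry so areas/perimeters/island counts are preserved). So its perimeter = 16.74 mm. Layer 21 (z = 6.72): the cone does not reach this height (z outside [0, 6.5]); the r=7 sphere at (5.5, 1.5) slices to a regular 32-gon of circumradius 3.949 (√(r²−h²) with h=5.78 from center) (perimeter = 2·32·3.949·sin(180°/32) = 24.77 mm); the r=3 sphere at (9, 8.5) contributes a regular 32-gon of circumradius √(3²−0.78²) = 2.897 (perimeter = 2·32·2.897·sin(180°/32) = 18.17 mm); Merging all regions: the 2 present regions are separate (no shared area or edge), so areas and boundary lengths simply add and each stays a separate island — boundary = 42.94 mm; the cone at (13, 4) contributes a regular 32-gon of circumradius 4.828 (interpolated between r1=5 and r2=3 at t=0.086) (perimeter = 2·32·4.828·sin(180°/32) = 30.29 mm); Keeping only the common overlap: the cone at (13, 4) partially overlaps that combined region; clipping to the common part keeps 7.38 mm² — boundary = 17.70 mm; (whole slice rotated 70° about Z — lengths, areas and connectivity unchanged). So its perimeter = 17.70 mm. Layer 21 is larger (17.70 vs 16.74 mm).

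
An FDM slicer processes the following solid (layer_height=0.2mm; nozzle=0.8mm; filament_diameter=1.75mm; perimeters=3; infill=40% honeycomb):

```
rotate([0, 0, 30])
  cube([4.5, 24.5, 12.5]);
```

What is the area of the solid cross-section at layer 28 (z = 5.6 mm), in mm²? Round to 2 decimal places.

At z = 5.6 mm: the 4.5×24.5 cube contributes its full rectangle (area 110.25 mm²); (whole slice rotated 30° about Z — lengths, areas and connectivity unchanged). Overall, the cross-section is a single solid region. Net area = 110.25 mm².

110.25 mm²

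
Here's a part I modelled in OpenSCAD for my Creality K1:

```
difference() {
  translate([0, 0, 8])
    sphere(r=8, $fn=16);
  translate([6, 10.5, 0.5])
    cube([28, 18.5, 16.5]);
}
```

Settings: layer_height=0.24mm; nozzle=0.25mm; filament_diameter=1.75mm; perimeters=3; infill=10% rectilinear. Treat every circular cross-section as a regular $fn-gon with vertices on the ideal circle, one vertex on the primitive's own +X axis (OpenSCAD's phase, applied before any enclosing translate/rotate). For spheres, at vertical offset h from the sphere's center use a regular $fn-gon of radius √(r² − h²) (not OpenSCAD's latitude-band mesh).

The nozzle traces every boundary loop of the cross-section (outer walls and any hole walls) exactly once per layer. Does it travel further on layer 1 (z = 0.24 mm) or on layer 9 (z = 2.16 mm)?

layer 9 (z = 2.16 mm)

Layer 1 (z = 0.24): the sphere: section is a regular 16-gon, circumradius = √(r²−h²) = √(8²−7.76²) = 1.945 (perimeter = 2·16·1.945·sin(180°/16) = 12.14 mm); the cube at (6, 10.5) is not intersected at this z (z outside [0.5, 17]); Subtracting the remaining from the first: none of the subtracted shapes is present at this height, so the r=8 sphere is unchanged — boundary = 12.14 mm. So its perimeter = 12.14 mm. Layer 9 (z = 2.16): the r=8 sphere contributes a regular 16-gon of circumradius √(8²−5.84²) = 5.468 (perimeter = 2·16·5.468·sin(180°/16) = 34.13 mm); the cube at (6, 10.5) is present — its section is the full 28×18.5 rectangle (perimeter 93.00 mm); After the difference (first − rest): starting from the r=8 sphere, the 28×18.5 cube at (6, 10.5) misses the remaining region (no effect) — boundary = 34.13 mm. So its perimeter = 34.13 mm. Layer 9 is larger (34.13 vs 12.14 mm).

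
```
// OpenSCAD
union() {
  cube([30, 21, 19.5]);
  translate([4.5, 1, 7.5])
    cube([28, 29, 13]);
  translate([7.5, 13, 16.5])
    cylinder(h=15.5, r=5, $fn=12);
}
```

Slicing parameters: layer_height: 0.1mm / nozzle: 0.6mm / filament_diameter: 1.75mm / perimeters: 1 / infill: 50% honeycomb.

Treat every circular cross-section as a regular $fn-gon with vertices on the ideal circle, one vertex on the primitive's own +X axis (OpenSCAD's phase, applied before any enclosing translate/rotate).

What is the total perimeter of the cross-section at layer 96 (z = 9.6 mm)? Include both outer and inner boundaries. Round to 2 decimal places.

At z = 9.6 mm: the 30×21 cube contributes its full rectangle (perimeter 102.00 mm); the 28×29 cube at (4.5, 1) contributes its full rectangle (perimeter 114.00 mm); the cylinder at (7.5, 13) does not reach this height (z outside [16.5, 32]); Combining (union): the regions partially overlap (shared area 510.00 mm²), so the edge portions inside another operand are dropped and the merged outline is re-measured after clipping — boundary = 125.00 mm. Overall, the cross-section is a single solid region. Total boundary length (outer) = 125.00 mm.

125.00 mm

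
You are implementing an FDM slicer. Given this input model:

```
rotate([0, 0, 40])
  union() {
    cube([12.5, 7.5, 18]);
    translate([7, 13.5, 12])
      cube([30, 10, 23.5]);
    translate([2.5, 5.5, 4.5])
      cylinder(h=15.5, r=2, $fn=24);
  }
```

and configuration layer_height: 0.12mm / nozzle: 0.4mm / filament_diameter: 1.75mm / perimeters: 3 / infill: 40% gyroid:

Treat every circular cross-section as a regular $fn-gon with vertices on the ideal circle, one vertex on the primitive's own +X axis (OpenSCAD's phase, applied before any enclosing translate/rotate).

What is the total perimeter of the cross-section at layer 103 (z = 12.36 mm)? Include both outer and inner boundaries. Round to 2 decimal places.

At z = 12.36 mm: the cube is present — its section is the full 12.5×7.5 rectangle (perimeter 40.00 mm); the cube at (7, 13.5) (footprint 30×10) is included at this height (perimeter 80.00 mm); the r=2 cylinder at (2.5, 5.5) gives a regular 24-gon of circumradius 2 (constant along its height) (perimeter = 2·24·2.000·sin(180°/24) = 12.53 mm); Combining (union): the regions partially overlap (shared area 12.42 mm²), so the edge portions inside another operand are dropped and the merged outline is re-measured after clipping — boundary = 120.00 mm; (whole slice rotated 40° about Z — lengths, areas and connectivity unchanged). Overall, the cross-section has 2 separate islands. Total boundary length (outer) = 120.00 mm.

120.00 mm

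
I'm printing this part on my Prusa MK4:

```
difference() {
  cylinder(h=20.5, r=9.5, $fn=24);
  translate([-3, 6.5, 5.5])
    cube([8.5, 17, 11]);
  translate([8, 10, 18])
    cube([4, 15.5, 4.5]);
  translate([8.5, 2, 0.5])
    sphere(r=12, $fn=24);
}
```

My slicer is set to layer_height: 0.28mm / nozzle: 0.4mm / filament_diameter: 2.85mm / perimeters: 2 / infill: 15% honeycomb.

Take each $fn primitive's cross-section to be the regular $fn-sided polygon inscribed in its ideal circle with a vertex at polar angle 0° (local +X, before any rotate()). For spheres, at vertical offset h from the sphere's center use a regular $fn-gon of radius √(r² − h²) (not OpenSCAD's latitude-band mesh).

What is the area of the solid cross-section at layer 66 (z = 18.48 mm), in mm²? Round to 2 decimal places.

At z = 18.48 mm: the cylinder: section is a regular 24-gon, circumradius r=9.5 (area = (24/2)·9.500²·sin(360°/24) = 280.30 mm²); the cube at (-3, 6.5) is not intersected at this z (z outside [5.5, 16.5]); the 4×15.5 cube at (8, 10) contributes its full rectangle (area 62.00 mm²); the sphere at (8.5, 2) is not intersected at this z (|z−center|=17.980 > r=12); Subtracting the remaining from the first: starting from the r=9.5 cylinder (280.30 mm²), the 4×15.5 cube at (8, 10) misses the remaining region (no effect) — area = 280.30 mm². Overall, the cross-section is a single solid region. Net area = 280.30 mm².

280.30 mm²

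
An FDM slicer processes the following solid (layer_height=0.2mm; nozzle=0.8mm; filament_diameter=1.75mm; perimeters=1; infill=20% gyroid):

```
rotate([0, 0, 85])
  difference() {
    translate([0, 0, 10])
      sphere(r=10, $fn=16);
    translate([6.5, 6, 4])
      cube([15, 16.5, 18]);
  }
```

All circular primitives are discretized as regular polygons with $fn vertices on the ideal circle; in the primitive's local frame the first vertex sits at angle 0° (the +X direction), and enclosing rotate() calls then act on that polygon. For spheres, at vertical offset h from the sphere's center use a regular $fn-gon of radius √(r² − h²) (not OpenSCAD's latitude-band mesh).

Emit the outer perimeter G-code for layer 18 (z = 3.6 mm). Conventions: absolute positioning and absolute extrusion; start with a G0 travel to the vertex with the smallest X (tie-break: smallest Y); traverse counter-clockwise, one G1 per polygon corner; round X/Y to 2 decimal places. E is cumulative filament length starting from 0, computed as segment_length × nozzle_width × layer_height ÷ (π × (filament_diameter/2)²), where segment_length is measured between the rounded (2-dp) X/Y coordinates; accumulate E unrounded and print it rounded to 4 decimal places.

At z = 3.6 mm: the r=10 sphere slices to a regular 16-gon of circumradius 7.684 (√(r²−h²) with h=6.4 from center); the cube at (6.5, 6) is not intersected at this z (z outside [4, 22]); Taking the first minus the rest: none of the subtracted shapes is present at this height, so the r=10 sphere is unchanged — 1 connected region; (rotated 85° about Z; rotation is an isometry so areas/perimeters/island counts are preserved). The outline is a single polygon with 16 vertices. Extrusion per mm of travel: 0.8 × 0.2 / (π × 0.875²) = 0.066520. Accumulating E over each segment gives final E = 3.1915.

G0 X-7.65 Y0.67 Z3.60
G1 X-7.33 Y-2.31 E0.1994
G1 X-5.89 Y-4.94 E0.3988
G1 X-3.55 Y-6.82 E0.5985
G1 X-0.67 Y-7.65 E0.7979
G1 X2.31 Y-7.33 E0.9972
G1 X4.94 Y-5.89 E1.1967
G1 X6.82 Y-3.55 E1.3964
G1 X7.65 Y-0.67 E1.5957
G1 X7.33 Y2.31 E1.7951
G1 X5.89 Y4.94 E1.9946
G1 X3.55 Y6.82 E2.1942
G1 X0.67 Y7.65 E2.3936
G1 X-2.31 Y7.33 E2.5930
G1 X-4.94 Y5.89 E2.7924
G1 X-6.82 Y3.55 E2.9921
G1 X-7.65 Y0.67 E3.1915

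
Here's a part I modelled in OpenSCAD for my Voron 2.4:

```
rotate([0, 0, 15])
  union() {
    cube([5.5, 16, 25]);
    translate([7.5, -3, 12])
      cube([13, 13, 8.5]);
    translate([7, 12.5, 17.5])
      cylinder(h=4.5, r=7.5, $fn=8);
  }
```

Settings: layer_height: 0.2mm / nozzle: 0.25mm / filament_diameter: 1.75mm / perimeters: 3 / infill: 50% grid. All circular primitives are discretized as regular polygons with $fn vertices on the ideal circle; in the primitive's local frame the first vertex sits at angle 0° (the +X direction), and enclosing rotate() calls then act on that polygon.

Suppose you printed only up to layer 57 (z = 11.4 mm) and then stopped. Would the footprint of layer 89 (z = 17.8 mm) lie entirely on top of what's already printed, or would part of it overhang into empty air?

Compare the two slices. At z = 11.4: the cube (footprint 5.5×16) is included at this height (area 88.00 mm²); the cube at (7.5, -3) is not intersected at this z (z outside [12, 20.5]); the cylinder at (7, 12.5) is not intersected at this z (z outside [17.5, 22]); Taking the union: only the 5.5×16 cube is present, so the union is just that shape — area = 88.00 mm²; (rotated 15° about Z; rotation is an isometry so areas/perimeters/island counts are preserved). At z = 17.8: the cube is present — its section is the full 5.5×16 rectangle (area 88.00 mm²); the 13×13 cube at (7.5, -3) contributes its full rectangle (area 169.00 mm²); the r=7.5 cylinder at (7, 12.5) gives a regular 8-gon of circumradius 7.5 (constant along its height) (area = (8/2)·7.500²·sin(360°/8) = 159.10 mm²); Merging all regions: the regions partially overlap — summed areas 416.10 mm² minus the doubly-counted overlap 66.72 mm² gives 349.38 mm² — area = 349.38 mm²; (rotated 15° about Z; rotation is an isometry so areas/perimeters/island counts are preserved). Checking containment: at z = 17.8 the cross-section extends beyond the z = 11.4 cross-section by about 261.38 mm².

part overhangs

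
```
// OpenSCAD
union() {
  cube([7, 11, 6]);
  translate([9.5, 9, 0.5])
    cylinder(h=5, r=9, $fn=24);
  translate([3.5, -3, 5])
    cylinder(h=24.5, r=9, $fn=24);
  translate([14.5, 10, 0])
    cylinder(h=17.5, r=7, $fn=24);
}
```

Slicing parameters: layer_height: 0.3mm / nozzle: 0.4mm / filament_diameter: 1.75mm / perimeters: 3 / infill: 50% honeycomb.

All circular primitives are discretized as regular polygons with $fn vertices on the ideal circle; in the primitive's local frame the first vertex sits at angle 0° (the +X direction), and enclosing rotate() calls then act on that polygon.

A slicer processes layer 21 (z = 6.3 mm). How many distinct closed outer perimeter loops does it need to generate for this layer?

At z = 6.3 mm: the cube is not intersected at this z (z outside [0, 6]); the cylinder at (9.5, 9) is not intersected at this z (z outside [0.5, 5.5]); the r=9 cylinder at (3.5, -3) contributes a regular 24-gon of circumradius 9; the cylinder at (14.5, 10): section is a regular 24-gon, circumradius r=7; Taking the union: the 2 present regions are separate (no shared area or edge), so areas and boundary lengths simply add and each stays a separate island — 2 connected regions. The result has 2 disconnected regions.

2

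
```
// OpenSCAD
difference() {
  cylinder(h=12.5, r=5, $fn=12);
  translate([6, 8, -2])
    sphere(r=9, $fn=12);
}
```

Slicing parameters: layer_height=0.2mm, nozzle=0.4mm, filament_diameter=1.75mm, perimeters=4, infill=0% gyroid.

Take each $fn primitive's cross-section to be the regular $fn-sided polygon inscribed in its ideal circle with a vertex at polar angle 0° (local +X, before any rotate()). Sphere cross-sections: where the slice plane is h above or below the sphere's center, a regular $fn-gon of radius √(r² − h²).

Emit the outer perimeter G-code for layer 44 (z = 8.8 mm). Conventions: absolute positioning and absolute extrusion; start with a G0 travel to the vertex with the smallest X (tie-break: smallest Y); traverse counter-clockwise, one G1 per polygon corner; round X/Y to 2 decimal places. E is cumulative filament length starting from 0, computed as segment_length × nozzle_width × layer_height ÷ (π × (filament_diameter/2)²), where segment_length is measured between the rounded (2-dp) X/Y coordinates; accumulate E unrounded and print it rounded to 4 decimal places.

G0 X-5.00 Y0.00 Z8.80
G1 X-4.33 Y-2.50 E0.0861
G1 X-2.50 Y-4.33 E0.1722
G1 X0.00 Y-5.00 E0.2582
G1 X2.50 Y-4.33 E0.3443
G1 X4.33 Y-2.50 E0.4304
G1 X5.00 Y0.00 E0.5165
G1 X4.33 Y2.50 E0.6026
G1 X2.50 Y4.33 E0.6887
G1 X0.00 Y5.00 E0.7747
G1 X-2.50 Y4.33 E0.8608
G1 X-4.33 Y2.50 E0.9469
G1 X-5.00 Y0.00 E1.0330

At z = 8.8 mm: the r=5 cylinder gives a regular 12-gon of circumradius 5 (constant along its height); the sphere at (6, 8) is absent (|z−center|=10.800 > r=9); Subtracting the remaining from the first: none of the subtracted shapes is present at this height, so the r=5 cylinder is unchanged — 1 connected region. The outline is a single polygon with 12 vertices. Extrusion per mm of travel: 0.4 × 0.2 / (π × 0.875²) = 0.033260. Accumulating E over each segment gives final E = 1.0330.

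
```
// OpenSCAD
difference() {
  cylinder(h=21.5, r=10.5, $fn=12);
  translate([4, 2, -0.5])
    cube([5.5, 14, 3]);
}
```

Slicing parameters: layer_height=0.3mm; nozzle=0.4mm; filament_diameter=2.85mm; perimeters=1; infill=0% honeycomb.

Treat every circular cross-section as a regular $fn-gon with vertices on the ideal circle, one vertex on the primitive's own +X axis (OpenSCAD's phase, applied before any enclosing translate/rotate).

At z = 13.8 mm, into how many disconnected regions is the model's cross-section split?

1

At z = 13.8 mm: the cylinder: section is a regular 12-gon, circumradius r=10.5; the cube at (4, 2) is absent (z outside [-0.5, 2.5]); Taking the first minus the rest: none of the subtracted shapes is present at this height, so the r=10.5 cylinder is unchanged — 1 connected region. The result has 1 disconnected region.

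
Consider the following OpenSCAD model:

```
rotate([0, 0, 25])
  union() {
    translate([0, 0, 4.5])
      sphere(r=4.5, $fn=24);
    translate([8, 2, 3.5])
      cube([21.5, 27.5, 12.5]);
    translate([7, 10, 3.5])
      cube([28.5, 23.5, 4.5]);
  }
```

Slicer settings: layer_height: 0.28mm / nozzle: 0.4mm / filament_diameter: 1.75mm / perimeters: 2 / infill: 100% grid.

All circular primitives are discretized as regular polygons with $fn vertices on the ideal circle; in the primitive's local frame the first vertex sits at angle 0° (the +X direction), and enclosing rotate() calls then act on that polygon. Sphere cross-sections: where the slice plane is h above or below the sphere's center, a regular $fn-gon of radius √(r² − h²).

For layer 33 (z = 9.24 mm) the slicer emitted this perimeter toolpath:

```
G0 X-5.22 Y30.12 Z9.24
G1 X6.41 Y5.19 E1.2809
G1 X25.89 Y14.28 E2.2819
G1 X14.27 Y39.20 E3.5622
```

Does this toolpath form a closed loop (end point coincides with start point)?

no

Start point (G0): (-5.22, 30.12). End point (last G1): the path does not return to the start — open.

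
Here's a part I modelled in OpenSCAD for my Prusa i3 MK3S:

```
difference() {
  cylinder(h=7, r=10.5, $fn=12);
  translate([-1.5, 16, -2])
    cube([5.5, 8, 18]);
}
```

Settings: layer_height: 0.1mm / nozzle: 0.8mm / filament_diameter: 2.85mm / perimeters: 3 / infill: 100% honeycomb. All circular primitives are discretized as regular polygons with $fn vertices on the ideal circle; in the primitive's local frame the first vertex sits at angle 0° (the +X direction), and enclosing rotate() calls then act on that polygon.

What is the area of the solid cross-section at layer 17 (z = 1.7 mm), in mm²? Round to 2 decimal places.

330.75 mm²

At z = 1.7 mm: the r=10.5 cylinder gives a regular 12-gon of circumradius 10.5 (constant along its height) (area = (12/2)·10.500²·sin(360°/12) = 330.75 mm²); the 5.5×8 cube at (-1.5, 16) contributes its full rectangle (area 44.00 mm²); Taking the first minus the rest: starting from the r=10.5 cylinder (330.75 mm²), the 5.5×8 cube at (-1.5, 16) misses the remaining region (no effect) — area = 330.75 mm². Overall, the cross-section is a single solid region. Net area = 330.75 mm².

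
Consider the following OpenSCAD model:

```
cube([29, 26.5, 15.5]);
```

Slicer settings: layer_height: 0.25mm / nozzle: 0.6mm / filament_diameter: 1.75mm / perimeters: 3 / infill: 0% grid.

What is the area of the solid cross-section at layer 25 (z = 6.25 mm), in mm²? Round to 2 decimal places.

At z = 6.25 mm: the cube (footprint 29×26.5) is included at this height (area 768.50 mm²). Overall, the cross-section is a single solid region. Net area = 768.50 mm².

768.50 mm²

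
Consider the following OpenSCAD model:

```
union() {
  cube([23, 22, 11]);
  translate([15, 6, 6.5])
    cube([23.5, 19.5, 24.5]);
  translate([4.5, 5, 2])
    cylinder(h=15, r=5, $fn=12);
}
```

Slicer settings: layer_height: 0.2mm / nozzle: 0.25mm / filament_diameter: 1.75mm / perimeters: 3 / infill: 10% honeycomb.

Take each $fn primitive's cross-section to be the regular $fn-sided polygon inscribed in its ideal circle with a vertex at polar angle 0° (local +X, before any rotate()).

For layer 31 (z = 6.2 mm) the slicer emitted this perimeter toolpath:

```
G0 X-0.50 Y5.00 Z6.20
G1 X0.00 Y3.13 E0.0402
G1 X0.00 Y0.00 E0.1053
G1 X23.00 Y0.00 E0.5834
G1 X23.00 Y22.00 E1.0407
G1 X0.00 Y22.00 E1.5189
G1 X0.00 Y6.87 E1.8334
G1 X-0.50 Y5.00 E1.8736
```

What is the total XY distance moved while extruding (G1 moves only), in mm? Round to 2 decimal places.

90.13 mm

Sum the Euclidean lengths of each G1 segment: total = 90.13 mm.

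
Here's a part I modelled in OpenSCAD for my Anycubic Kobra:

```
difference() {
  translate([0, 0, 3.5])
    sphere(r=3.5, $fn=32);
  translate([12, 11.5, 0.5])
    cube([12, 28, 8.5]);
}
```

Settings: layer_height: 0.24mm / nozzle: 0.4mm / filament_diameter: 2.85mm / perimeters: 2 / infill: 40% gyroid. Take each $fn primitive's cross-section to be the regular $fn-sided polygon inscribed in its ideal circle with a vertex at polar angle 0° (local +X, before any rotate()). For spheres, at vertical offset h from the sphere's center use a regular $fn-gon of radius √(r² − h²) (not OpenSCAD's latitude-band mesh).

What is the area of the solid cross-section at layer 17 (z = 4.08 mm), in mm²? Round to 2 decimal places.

37.19 mm²

At z = 4.08 mm: the r=3.5 sphere slices to a regular 32-gon of circumradius 3.452 (√(r²−h²) with h=0.58 from center) (area = (32/2)·3.452²·sin(360°/32) = 37.19 mm²); the cube at (12, 11.5) (footprint 12×28) is included at this height (area 336.00 mm²); Taking the first minus the rest: starting from the r=3.5 sphere (37.19 mm²), the 12×28 cube at (12, 11.5) misses the remaining region (no effect) — area = 37.19 mm². Overall, the cross-section is a single solid region. Net area = 37.19 mm².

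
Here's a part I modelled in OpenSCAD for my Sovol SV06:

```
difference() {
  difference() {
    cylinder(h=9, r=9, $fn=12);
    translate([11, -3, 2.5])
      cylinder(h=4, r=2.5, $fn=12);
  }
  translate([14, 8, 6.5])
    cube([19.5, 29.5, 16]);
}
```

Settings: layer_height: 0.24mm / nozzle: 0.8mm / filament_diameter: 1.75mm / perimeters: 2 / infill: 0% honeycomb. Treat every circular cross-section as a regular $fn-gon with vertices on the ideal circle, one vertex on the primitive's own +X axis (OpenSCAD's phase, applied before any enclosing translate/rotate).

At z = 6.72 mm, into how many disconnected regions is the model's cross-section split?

At z = 6.72 mm: the r=9 cylinder contributes a regular 12-gon of circumradius 9; the cylinder at (11, -3) is not intersected at this z (z outside [2.5, 6.5]); Subtracting the remaining from the first: none of the subtracted shapes is present at this height, so the r=9 cylinder is unchanged — 1 connected region; the cube at (14, 8) is present — its section is the full 19.5×29.5 rectangle; Taking the first minus the rest: starting from the result so far, the 19.5×29.5 cube at (14, 8) misses the remaining region (no effect) — 1 connected region. The result has 1 disconnected region.

1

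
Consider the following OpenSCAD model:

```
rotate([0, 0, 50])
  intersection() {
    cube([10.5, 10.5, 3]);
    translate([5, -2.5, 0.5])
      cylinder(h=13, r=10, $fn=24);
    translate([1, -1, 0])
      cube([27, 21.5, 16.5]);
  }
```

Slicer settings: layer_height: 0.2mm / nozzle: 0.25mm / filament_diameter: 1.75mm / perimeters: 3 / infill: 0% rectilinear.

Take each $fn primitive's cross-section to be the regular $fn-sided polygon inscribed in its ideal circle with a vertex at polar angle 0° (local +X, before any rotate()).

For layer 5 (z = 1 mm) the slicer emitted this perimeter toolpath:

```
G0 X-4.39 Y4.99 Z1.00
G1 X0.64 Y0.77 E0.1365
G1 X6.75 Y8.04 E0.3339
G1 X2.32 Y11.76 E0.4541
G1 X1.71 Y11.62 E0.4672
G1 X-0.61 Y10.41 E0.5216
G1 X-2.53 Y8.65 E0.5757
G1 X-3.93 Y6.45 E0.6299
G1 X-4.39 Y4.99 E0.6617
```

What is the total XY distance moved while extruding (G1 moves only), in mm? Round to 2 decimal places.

Sum the Euclidean lengths of each G1 segment: total = 31.83 mm.

31.83 mm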